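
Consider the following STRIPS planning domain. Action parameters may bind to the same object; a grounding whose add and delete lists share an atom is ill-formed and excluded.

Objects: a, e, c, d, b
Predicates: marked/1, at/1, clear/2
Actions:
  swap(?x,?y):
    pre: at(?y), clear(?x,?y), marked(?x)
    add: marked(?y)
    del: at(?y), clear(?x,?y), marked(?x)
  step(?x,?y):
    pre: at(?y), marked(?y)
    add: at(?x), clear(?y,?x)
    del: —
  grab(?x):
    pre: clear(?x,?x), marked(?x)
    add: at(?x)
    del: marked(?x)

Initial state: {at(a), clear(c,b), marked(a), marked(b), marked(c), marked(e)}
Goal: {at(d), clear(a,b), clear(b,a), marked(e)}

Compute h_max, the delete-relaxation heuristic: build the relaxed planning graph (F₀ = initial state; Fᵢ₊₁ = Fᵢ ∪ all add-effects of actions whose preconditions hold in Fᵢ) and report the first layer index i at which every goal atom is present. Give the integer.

F0 = init (6 atoms)
F1 = F0 ∪ {at(b), at(c), at(d), at(e), clear(a,a), clear(a,b), clear(a,c), clear(a,d), clear(a,e)}  (15 atoms)
F2 = F1 ∪ {clear(b,a), clear(b,b), clear(b,c), clear(b,d), clear(b,e), clear(c,a), clear(c,c), clear(c,d), clear(c,e), clear(e,a), clear(e,b), clear(e,c), clear(e,d), clear(e,e), marked(d)}  (30 atoms)
goal ⊆ F2  ⇒  h_max = 2

2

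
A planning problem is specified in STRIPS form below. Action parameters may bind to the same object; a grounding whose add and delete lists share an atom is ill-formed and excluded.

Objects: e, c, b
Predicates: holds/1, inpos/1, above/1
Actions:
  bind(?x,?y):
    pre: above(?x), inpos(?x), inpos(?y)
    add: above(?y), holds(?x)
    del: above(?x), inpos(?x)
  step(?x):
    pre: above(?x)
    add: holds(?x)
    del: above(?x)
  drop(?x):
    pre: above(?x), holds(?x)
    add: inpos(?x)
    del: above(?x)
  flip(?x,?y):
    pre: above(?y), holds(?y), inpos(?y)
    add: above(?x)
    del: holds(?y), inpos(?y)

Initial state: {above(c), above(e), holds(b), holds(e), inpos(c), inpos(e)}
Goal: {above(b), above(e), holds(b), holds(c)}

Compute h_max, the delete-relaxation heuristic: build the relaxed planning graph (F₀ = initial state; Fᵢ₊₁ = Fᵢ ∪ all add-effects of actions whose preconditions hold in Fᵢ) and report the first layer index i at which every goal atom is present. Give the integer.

1

F0 = init (6 atoms)
F1 = F0 ∪ {above(b), holds(c)}  (8 atoms)
goal ⊆ F1  ⇒  h_max = 1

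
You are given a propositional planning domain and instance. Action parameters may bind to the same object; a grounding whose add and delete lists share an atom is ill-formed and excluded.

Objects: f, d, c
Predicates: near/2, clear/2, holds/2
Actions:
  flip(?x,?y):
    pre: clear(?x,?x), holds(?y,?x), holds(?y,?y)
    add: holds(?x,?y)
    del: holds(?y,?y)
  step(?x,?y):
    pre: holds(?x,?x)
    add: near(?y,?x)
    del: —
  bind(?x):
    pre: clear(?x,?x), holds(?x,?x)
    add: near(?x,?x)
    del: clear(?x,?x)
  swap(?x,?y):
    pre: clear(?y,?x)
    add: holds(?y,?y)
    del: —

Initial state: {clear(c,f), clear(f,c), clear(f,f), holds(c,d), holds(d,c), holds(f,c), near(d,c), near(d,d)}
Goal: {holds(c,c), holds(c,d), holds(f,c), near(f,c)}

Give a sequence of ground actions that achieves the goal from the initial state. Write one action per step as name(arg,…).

swap(f,c); step(c,f)

1. swap(f,c)  →  {clear(c,f), clear(f,c), clear(f,f), holds(c,c), holds(c,d), holds(d,c), holds(f,c), near(d,c), near(d,d)}
2. step(c,f)  →  {clear(c,f), clear(f,c), clear(f,f), holds(c,c), holds(c,d), holds(d,c), holds(f,c), near(d,c), near(d,d), near(f,c)}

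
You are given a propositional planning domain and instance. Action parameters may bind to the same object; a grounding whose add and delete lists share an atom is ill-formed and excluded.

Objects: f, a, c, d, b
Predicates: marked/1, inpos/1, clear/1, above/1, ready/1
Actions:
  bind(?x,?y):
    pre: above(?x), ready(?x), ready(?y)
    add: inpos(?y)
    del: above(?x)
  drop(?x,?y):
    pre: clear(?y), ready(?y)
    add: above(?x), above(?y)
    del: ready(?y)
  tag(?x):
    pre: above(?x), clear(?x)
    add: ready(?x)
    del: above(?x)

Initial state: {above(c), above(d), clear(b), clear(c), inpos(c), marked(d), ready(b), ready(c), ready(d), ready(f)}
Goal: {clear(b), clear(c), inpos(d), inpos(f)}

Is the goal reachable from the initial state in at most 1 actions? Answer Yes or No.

1. bind(c,f)  →  {above(d), clear(b), clear(c), inpos(c), inpos(f), marked(d), ready(b), ready(c), ready(d), ready(f)}
2. bind(d,d)  →  {clear(b), clear(c), inpos(c), inpos(d), inpos(f), marked(d), ready(b), ready(c), ready(d), ready(f)}
optimal plan length = 2; 2 > 1

No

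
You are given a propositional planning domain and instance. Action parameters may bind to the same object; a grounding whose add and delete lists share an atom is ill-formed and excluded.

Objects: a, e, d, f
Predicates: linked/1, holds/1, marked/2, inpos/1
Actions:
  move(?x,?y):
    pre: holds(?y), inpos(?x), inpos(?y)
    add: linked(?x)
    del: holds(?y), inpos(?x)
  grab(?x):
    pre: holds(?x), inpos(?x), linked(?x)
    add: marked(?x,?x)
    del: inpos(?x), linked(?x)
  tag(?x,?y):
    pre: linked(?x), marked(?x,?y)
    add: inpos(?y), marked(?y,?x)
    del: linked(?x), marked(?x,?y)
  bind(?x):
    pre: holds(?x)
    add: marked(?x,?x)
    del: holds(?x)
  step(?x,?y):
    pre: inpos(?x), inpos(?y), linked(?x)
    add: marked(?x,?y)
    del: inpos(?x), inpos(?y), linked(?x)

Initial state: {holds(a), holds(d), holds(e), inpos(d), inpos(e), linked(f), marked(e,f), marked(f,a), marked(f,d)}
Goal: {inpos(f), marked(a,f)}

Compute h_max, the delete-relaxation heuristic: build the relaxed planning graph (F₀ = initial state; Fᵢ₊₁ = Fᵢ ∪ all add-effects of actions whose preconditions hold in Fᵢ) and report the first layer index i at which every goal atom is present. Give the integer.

2

F0 = init (9 atoms)
F1 = F0 ∪ {inpos(a), linked(d), linked(e), marked(a,a), marked(a,f), marked(d,d), marked(d,f), marked(e,e)}  (17 atoms)
F2 = F1 ∪ {inpos(f), linked(a), marked(d,a), marked(d,e), marked(e,a), marked(e,d), marked(f,e)}  (24 atoms)
goal ⊆ F2  ⇒  h_max = 2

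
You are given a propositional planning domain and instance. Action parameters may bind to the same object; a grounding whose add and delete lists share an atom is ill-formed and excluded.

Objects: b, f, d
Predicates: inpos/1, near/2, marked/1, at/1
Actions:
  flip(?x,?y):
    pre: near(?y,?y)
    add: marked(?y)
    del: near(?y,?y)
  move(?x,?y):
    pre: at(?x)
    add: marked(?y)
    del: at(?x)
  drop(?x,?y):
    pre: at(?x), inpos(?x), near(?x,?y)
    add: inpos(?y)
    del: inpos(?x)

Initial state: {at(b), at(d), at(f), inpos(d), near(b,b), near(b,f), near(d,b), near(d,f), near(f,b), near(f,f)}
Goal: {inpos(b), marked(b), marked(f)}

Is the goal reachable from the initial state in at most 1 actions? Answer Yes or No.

No

1. flip(b,b)  →  {at(b), at(d), at(f), inpos(d), marked(b), near(b,f), near(d,b), near(d,f), near(f,b), near(f,f)}
2. flip(b,f)  →  {at(b), at(d), at(f), inpos(d), marked(b), marked(f), near(b,f), near(d,b), near(d,f), near(f,b)}
3. drop(d,b)  →  {at(b), at(d), at(f), inpos(b), marked(b), marked(f), near(b,f), near(d,b), near(d,f), near(f,b)}
optimal plan length = 3; 3 > 1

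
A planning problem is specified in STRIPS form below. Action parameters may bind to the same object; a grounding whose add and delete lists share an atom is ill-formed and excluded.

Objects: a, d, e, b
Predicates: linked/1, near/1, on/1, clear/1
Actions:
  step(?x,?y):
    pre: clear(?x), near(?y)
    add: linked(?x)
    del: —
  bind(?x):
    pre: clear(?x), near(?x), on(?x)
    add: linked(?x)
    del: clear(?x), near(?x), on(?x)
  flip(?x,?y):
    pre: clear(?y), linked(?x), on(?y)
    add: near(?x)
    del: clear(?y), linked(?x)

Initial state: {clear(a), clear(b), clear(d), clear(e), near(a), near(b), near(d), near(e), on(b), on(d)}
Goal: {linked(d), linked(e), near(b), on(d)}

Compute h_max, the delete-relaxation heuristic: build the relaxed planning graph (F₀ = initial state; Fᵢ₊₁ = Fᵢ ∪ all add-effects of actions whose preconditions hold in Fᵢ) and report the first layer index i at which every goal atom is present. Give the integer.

F0 = init (10 atoms)
F1 = F0 ∪ {linked(a), linked(b), linked(d), linked(e)}  (14 atoms)
goal ⊆ F1  ⇒  h_max = 1

1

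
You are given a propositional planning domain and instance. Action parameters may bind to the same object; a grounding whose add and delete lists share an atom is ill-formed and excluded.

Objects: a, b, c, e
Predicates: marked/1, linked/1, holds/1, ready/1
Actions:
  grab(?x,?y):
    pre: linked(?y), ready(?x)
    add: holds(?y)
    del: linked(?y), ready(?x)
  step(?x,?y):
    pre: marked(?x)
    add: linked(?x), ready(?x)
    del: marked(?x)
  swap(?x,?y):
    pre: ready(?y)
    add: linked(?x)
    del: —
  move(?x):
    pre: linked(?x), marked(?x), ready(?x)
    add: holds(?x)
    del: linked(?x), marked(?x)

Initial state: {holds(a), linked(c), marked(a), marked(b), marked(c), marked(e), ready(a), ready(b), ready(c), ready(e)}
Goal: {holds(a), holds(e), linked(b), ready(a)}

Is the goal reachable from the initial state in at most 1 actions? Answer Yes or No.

1. step(b,a)  →  {holds(a), linked(b), linked(c), marked(a), marked(c), marked(e), ready(a), ready(b), ready(c), ready(e)}
2. step(e,a)  →  {holds(a), linked(b), linked(c), linked(e), marked(a), marked(c), ready(a), ready(b), ready(c), ready(e)}
3. grab(b,e)  →  {holds(a), holds(e), linked(b), linked(c), marked(a), marked(c), ready(a), ready(c), ready(e)}
optimal plan length = 3; 3 > 1

No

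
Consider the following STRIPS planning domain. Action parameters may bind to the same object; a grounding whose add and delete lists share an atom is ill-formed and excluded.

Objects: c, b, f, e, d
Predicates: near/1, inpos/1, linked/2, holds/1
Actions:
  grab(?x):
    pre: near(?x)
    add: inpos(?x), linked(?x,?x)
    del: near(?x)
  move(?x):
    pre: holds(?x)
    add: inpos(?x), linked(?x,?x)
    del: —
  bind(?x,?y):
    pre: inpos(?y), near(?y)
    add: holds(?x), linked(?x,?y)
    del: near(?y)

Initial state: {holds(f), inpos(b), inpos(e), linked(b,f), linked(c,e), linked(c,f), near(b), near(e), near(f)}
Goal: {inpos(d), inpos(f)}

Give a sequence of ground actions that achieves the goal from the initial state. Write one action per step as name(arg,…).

grab(f); bind(d,b); move(d)

1. grab(f)  →  {holds(f), inpos(b), inpos(e), inpos(f), linked(b,f), linked(c,e), linked(c,f), linked(f,f), near(b), near(e)}
2. bind(d,b)  →  {holds(d), holds(f), inpos(b), inpos(e), inpos(f), linked(b,f), linked(c,e), linked(c,f), linked(d,b), linked(f,f), near(e)}
3. move(d)  →  {holds(d), holds(f), inpos(b), inpos(d), inpos(e), inpos(f), linked(b,f), linked(c,e), linked(c,f), linked(d,b), linked(d,d), linked(f,f), near(e)}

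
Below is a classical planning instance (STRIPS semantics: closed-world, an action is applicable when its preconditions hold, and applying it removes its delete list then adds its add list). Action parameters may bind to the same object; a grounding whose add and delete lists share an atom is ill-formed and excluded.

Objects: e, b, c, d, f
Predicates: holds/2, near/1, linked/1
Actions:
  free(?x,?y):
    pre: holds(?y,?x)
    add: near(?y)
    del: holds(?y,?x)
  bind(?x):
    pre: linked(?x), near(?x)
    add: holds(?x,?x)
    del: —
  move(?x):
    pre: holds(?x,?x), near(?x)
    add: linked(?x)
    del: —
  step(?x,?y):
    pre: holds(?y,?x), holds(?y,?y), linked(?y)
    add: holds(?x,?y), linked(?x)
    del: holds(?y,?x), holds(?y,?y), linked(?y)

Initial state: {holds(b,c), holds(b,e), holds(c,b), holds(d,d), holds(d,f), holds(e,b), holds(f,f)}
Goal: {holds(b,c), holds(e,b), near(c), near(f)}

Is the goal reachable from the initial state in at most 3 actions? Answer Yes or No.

1. free(b,c)  →  {holds(b,c), holds(b,e), holds(d,d), holds(d,f), holds(e,b), holds(f,f), near(c)}
2. free(f,f)  →  {holds(b,c), holds(b,e), holds(d,d), holds(d,f), holds(e,b), near(c), near(f)}
optimal plan length = 2; 2 ≤ 3

Yes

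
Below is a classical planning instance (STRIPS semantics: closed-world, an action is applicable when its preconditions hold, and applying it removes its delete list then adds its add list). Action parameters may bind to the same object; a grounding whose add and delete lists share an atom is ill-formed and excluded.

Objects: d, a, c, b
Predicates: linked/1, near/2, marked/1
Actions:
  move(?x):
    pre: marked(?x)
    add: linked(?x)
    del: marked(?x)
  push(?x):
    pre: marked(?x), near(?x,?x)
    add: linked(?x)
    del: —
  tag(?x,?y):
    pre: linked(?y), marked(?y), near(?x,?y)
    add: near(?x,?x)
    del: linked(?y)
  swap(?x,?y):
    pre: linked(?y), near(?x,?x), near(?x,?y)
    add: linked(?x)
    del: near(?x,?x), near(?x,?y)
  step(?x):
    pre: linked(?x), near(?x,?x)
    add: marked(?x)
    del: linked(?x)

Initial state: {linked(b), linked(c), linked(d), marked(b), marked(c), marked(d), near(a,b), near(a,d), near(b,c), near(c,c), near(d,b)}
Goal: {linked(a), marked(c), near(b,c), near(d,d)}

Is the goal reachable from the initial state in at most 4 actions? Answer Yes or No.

1. tag(a,d)  →  {linked(b), linked(c), marked(b), marked(c), marked(d), near(a,a), near(a,b), near(a,d), near(b,c), near(c,c), near(d,b)}
2. swap(a,b)  →  {linked(a), linked(b), linked(c), marked(b), marked(c), marked(d), near(a,d), near(b,c), near(c,c), near(d,b)}
3. tag(d,b)  →  {linked(a), linked(c), marked(b), marked(c), marked(d), near(a,d), near(b,c), near(c,c), near(d,b), near(d,d)}
optimal plan length = 3; 3 ≤ 4

Yes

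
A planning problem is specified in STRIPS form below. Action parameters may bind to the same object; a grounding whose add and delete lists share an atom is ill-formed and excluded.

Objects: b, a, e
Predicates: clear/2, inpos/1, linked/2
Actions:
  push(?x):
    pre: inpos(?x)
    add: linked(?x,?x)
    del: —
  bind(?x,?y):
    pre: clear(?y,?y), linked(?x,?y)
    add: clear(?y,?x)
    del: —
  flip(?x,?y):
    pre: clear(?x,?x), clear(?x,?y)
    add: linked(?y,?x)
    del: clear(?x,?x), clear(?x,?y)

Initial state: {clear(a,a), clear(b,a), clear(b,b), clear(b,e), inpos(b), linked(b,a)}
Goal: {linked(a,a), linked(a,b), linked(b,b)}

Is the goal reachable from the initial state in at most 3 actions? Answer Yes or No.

1. push(b)  →  {clear(a,a), clear(b,a), clear(b,b), clear(b,e), inpos(b), linked(b,a), linked(b,b)}
2. flip(b,a)  →  {clear(a,a), clear(b,e), inpos(b), linked(a,b), linked(b,a), linked(b,b)}
3. flip(a,a)  →  {clear(b,e), inpos(b), linked(a,a), linked(a,b), linked(b,a), linked(b,b)}
optimal plan length = 3; 3 ≤ 3

Yes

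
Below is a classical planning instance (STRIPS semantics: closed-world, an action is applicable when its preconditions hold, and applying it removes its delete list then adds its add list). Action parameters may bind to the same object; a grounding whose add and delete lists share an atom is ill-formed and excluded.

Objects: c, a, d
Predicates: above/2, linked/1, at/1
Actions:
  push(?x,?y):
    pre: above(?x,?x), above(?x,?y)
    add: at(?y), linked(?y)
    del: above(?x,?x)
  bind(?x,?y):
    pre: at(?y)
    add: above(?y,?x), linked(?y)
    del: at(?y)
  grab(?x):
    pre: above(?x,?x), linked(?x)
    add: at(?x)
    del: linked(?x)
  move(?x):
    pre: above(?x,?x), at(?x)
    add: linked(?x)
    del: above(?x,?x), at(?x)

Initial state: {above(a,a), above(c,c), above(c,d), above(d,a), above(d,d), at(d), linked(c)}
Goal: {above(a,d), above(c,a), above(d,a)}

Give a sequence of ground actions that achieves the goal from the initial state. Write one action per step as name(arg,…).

1. push(c,c)  →  {above(a,a), above(c,d), above(d,a), above(d,d), at(c), at(d), linked(c)}
2. push(a,a)  →  {above(c,d), above(d,a), above(d,d), at(a), at(c), at(d), linked(a), linked(c)}
3. bind(a,c)  →  {above(c,a), above(c,d), above(d,a), above(d,d), at(a), at(d), linked(a), linked(c)}
4. bind(d,a)  →  {above(a,d), above(c,a), above(c,d), above(d,a), above(d,d), at(d), linked(a), linked(c)}

push(c,c); push(a,a); bind(a,c); bind(d,a)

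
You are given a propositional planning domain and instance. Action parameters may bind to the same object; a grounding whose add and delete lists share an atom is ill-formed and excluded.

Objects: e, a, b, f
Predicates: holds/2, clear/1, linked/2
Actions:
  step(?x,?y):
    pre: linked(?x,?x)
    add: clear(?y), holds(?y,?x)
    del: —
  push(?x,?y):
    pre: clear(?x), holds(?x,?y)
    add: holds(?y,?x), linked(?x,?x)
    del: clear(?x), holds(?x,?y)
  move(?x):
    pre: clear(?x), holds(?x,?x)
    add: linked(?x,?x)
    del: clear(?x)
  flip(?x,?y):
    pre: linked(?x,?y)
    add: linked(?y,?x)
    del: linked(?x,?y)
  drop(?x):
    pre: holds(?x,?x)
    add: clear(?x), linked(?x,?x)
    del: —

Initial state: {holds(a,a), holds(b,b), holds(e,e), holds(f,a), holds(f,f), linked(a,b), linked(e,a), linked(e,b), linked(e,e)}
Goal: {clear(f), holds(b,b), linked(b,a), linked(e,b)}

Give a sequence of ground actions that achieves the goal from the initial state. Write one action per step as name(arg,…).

1. step(e,f)  →  {clear(f), holds(a,a), holds(b,b), holds(e,e), holds(f,a), holds(f,e), holds(f,f), linked(a,b), linked(e,a), linked(e,b), linked(e,e)}
2. flip(a,b)  →  {clear(f), holds(a,a), holds(b,b), holds(e,e), holds(f,a), holds(f,e), holds(f,f), linked(b,a), linked(e,a), linked(e,b), linked(e,e)}

step(e,f); flip(a,b)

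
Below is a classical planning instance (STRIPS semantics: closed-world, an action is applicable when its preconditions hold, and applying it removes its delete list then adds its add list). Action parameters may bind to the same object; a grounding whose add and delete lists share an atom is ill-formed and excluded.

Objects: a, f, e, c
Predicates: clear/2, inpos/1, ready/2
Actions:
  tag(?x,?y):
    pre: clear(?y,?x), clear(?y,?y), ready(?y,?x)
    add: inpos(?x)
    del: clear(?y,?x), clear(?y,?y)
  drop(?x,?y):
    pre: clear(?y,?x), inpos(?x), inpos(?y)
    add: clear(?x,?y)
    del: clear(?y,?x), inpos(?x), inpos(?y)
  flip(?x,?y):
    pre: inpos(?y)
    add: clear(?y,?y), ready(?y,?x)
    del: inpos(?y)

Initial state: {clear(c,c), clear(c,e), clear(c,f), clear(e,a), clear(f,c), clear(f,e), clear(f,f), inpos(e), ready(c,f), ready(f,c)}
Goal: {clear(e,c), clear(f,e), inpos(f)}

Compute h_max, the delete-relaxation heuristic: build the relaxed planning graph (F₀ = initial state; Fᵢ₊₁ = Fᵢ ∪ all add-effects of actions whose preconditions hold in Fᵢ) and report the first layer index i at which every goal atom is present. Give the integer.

2

F0 = init (10 atoms)
F1 = F0 ∪ {clear(e,e), inpos(c), inpos(f), ready(e,a), ready(e,c), ready(e,e), ready(e,f)}  (17 atoms)
F2 = F1 ∪ {clear(e,c), clear(e,f), inpos(a), ready(c,a), ready(c,c), ready(c,e), ready(f,a), ready(f,e), ready(f,f)}  (26 atoms)
goal ⊆ F2  ⇒  h_max = 2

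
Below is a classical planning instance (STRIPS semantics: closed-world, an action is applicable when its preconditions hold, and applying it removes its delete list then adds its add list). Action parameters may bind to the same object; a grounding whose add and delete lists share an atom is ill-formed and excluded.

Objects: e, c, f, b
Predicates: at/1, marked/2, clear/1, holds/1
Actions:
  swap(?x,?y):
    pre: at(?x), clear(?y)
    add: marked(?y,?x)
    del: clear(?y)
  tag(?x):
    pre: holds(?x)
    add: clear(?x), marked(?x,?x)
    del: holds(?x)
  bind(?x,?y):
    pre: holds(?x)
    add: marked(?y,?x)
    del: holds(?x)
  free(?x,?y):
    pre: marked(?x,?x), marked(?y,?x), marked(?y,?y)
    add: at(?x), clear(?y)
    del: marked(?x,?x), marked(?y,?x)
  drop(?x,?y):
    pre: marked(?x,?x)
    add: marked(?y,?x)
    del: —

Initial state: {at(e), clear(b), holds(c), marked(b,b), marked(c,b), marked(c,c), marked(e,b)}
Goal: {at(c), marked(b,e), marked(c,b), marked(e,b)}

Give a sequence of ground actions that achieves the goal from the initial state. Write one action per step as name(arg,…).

swap(e,b); free(c,c)

1. swap(e,b)  →  {at(e), holds(c), marked(b,b), marked(b,e), marked(c,b), marked(c,c), marked(e,b)}
2. free(c,c)  →  {at(c), at(e), clear(c), holds(c), marked(b,b), marked(b,e), marked(c,b), marked(e,b)}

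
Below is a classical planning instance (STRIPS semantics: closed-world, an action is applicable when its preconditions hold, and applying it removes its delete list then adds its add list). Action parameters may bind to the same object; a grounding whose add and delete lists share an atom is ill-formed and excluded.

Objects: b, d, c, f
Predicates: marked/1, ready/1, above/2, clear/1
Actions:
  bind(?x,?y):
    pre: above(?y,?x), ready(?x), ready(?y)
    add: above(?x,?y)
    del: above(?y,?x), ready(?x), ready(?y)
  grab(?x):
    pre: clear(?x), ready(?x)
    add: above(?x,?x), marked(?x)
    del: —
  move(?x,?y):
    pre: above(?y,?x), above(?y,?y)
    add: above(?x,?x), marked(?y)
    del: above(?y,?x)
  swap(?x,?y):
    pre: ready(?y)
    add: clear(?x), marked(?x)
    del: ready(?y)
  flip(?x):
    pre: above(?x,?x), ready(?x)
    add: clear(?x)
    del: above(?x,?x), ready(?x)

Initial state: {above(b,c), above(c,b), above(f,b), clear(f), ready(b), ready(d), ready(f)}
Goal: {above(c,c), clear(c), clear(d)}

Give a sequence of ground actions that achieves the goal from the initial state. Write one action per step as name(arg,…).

grab(f); move(b,f); move(c,b); swap(d,b); swap(c,d)

1. grab(f)  →  {above(b,c), above(c,b), above(f,b), above(f,f), clear(f), marked(f), ready(b), ready(d), ready(f)}
2. move(b,f)  →  {above(b,b), above(b,c), above(c,b), above(f,f), clear(f), marked(f), ready(b), ready(d), ready(f)}
3. move(c,b)  →  {above(b,b), above(c,b), above(c,c), above(f,f), clear(f), marked(b), marked(f), ready(b), ready(d), ready(f)}
4. swap(d,b)  →  {above(b,b), above(c,b), above(c,c), above(f,f), clear(d), clear(f), marked(b), marked(d), marked(f), ready(d), ready(f)}
5. swap(c,d)  →  {above(b,b), above(c,b), above(c,c), above(f,f), clear(c), clear(d), clear(f), marked(b), marked(c), marked(d), marked(f), ready(f)}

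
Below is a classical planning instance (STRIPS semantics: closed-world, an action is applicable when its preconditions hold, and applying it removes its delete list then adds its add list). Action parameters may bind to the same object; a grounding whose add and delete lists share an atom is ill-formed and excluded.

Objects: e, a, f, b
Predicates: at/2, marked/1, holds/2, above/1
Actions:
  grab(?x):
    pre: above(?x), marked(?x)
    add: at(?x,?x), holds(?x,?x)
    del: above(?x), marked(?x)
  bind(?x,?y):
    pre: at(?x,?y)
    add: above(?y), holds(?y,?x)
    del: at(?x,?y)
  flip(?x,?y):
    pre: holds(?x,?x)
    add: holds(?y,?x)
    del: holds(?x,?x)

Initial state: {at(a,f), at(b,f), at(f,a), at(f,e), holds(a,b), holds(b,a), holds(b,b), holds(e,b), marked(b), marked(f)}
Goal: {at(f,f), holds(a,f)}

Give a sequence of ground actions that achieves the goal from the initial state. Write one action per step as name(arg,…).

bind(a,f); grab(f); bind(f,a)

1. bind(a,f)  →  {above(f), at(b,f), at(f,a), at(f,e), holds(a,b), holds(b,a), holds(b,b), holds(e,b), holds(f,a), marked(b), marked(f)}
2. grab(f)  →  {at(b,f), at(f,a), at(f,e), at(f,f), holds(a,b), holds(b,a), holds(b,b), holds(e,b), holds(f,a), holds(f,f), marked(b)}
3. bind(f,a)  →  {above(a), at(b,f), at(f,e), at(f,f), holds(a,b), holds(a,f), holds(b,a), holds(b,b), holds(e,b), holds(f,a), holds(f,f), marked(b)}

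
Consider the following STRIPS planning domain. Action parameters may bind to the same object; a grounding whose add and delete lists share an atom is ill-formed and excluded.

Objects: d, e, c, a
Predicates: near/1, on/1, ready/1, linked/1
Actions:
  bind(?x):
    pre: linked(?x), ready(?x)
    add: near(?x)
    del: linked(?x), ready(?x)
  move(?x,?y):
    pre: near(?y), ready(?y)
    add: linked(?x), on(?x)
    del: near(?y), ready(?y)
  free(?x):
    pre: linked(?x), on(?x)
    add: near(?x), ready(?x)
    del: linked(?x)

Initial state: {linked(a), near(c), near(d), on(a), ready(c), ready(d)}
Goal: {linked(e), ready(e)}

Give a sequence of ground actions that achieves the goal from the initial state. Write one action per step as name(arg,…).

1. move(e,d)  →  {linked(a), linked(e), near(c), on(a), on(e), ready(c)}
2. free(e)  →  {linked(a), near(c), near(e), on(a), on(e), ready(c), ready(e)}
3. move(e,c)  →  {linked(a), linked(e), near(e), on(a), on(e), ready(e)}

move(e,d); free(e); move(e,c)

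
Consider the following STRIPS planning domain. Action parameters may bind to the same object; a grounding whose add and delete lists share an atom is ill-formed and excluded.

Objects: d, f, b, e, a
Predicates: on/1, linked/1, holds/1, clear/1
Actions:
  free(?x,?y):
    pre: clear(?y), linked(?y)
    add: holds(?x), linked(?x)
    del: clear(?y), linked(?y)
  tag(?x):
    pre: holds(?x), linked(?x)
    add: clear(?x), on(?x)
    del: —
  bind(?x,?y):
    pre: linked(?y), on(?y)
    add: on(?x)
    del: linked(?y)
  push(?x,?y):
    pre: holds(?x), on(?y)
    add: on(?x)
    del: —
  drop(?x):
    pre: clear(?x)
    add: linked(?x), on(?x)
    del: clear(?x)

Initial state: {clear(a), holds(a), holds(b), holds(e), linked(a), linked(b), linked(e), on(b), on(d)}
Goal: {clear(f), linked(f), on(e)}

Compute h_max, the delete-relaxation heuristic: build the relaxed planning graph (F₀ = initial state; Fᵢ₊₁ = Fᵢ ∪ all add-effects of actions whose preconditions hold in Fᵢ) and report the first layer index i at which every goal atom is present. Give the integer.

2

F0 = init (9 atoms)
F1 = F0 ∪ {clear(b), clear(e), holds(d), holds(f), linked(d), linked(f), on(a), on(e), on(f)}  (18 atoms)
F2 = F1 ∪ {clear(d), clear(f)}  (20 atoms)
goal ⊆ F2  ⇒  h_max = 2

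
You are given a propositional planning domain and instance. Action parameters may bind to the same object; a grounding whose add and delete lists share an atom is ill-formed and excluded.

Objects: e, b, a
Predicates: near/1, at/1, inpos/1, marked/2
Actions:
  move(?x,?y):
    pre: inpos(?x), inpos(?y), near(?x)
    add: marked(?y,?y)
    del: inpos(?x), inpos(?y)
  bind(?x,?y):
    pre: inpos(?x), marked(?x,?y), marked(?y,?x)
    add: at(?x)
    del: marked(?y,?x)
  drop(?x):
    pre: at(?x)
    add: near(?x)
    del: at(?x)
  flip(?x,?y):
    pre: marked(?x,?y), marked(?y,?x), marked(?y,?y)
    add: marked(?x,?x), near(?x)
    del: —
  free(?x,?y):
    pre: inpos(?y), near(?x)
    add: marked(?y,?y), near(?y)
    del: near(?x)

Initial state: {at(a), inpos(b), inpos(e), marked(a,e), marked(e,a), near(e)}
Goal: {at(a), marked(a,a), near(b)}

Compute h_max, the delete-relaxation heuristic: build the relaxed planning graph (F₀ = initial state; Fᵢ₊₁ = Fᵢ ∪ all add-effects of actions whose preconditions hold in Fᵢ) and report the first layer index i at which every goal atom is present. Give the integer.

F0 = init (6 atoms)
F1 = F0 ∪ {at(e), marked(b,b), marked(e,e), near(a), near(b)}  (11 atoms)
F2 = F1 ∪ {at(b), marked(a,a)}  (13 atoms)
goal ⊆ F2  ⇒  h_max = 2

2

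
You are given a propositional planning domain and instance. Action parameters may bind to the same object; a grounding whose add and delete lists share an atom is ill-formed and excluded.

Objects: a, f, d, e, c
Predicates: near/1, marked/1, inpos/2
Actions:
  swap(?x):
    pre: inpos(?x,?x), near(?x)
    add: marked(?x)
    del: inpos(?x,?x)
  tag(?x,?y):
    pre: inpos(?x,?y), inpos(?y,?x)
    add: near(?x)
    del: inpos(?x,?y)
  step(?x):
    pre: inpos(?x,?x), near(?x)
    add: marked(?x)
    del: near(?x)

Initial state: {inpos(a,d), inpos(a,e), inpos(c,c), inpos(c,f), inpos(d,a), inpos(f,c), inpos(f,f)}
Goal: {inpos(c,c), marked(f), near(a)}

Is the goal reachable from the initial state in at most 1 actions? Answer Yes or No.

No

1. tag(a,d)  →  {inpos(a,e), inpos(c,c), inpos(c,f), inpos(d,a), inpos(f,c), inpos(f,f), near(a)}
2. tag(f,c)  →  {inpos(a,e), inpos(c,c), inpos(c,f), inpos(d,a), inpos(f,f), near(a), near(f)}
3. swap(f)  →  {inpos(a,e), inpos(c,c), inpos(c,f), inpos(d,a), marked(f), near(a), near(f)}
optimal plan length = 3; 3 > 1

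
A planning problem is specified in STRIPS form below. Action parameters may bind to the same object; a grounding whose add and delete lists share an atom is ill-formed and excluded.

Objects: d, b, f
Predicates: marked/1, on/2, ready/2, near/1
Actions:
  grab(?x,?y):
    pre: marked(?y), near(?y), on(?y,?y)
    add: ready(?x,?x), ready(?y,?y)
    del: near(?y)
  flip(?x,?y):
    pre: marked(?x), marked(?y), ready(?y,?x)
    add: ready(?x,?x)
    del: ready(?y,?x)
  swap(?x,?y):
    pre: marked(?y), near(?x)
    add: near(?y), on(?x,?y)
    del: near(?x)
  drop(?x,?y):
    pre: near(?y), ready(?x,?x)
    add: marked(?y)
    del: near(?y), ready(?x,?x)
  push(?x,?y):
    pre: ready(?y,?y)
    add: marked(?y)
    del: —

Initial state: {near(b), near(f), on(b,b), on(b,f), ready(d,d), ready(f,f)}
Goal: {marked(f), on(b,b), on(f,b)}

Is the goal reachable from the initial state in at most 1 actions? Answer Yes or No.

1. drop(d,b)  →  {marked(b), near(f), on(b,b), on(b,f), ready(f,f)}
2. swap(f,b)  →  {marked(b), near(b), on(b,b), on(b,f), on(f,b), ready(f,f)}
3. push(d,f)  →  {marked(b), marked(f), near(b), on(b,b), on(b,f), on(f,b), ready(f,f)}
optimal plan length = 3; 3 > 1

No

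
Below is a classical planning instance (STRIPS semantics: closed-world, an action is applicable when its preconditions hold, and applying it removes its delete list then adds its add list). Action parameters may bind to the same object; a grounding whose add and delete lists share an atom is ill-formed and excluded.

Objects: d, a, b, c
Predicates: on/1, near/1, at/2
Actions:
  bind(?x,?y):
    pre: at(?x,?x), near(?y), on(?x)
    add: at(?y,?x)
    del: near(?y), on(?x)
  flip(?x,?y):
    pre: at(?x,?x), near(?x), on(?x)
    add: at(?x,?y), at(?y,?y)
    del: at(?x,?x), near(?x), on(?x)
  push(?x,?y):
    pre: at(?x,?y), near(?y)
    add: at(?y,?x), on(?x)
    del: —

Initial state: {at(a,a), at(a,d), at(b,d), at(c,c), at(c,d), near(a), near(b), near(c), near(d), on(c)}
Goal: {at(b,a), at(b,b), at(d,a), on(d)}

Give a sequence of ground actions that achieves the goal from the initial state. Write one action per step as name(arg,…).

flip(c,b); push(a,d); bind(a,b); push(d,a)

1. flip(c,b)  →  {at(a,a), at(a,d), at(b,b), at(b,d), at(c,b), at(c,d), near(a), near(b), near(d)}
2. push(a,d)  →  {at(a,a), at(a,d), at(b,b), at(b,d), at(c,b), at(c,d), at(d,a), near(a), near(b), near(d), on(a)}
3. bind(a,b)  →  {at(a,a), at(a,d), at(b,a), at(b,b), at(b,d), at(c,b), at(c,d), at(d,a), near(a), near(d)}
4. push(d,a)  →  {at(a,a), at(a,d), at(b,a), at(b,b), at(b,d), at(c,b), at(c,d), at(d,a), near(a), near(d), on(d)}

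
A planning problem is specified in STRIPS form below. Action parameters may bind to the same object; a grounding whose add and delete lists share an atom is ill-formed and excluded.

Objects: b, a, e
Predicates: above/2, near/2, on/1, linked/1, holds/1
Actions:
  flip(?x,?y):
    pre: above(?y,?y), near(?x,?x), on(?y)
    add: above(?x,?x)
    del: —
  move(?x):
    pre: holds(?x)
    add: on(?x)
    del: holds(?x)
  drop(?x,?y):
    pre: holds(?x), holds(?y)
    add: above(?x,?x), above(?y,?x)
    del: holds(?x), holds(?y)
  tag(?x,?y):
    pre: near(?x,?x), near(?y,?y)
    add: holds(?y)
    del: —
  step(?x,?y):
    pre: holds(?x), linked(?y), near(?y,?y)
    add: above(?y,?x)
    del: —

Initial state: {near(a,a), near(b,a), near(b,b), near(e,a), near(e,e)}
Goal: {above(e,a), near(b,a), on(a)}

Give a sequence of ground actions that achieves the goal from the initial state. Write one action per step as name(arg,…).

1. tag(b,a)  →  {holds(a), near(a,a), near(b,a), near(b,b), near(e,a), near(e,e)}
2. move(a)  →  {near(a,a), near(b,a), near(b,b), near(e,a), near(e,e), on(a)}
3. tag(b,a)  →  {holds(a), near(a,a), near(b,a), near(b,b), near(e,a), near(e,e), on(a)}
4. tag(b,e)  →  {holds(a), holds(e), near(a,a), near(b,a), near(b,b), near(e,a), near(e,e), on(a)}
5. drop(a,e)  →  {above(a,a), above(e,a), near(a,a), near(b,a), near(b,b), near(e,a), near(e,e), on(a)}

tag(b,a); move(a); tag(b,a); tag(b,e); drop(a,e)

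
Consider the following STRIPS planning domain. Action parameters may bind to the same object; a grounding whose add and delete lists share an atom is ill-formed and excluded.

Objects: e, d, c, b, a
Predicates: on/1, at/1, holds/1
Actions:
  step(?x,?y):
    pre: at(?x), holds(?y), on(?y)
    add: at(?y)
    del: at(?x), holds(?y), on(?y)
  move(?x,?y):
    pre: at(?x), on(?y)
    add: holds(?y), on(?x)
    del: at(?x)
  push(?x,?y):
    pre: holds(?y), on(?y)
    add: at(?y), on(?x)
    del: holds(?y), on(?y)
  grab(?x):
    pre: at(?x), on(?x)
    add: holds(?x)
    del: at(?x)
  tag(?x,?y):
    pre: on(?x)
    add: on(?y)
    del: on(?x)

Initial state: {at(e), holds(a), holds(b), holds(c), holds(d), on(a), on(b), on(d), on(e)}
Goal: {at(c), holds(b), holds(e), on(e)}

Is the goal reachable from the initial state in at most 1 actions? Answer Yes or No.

No

1. move(e,e)  →  {holds(a), holds(b), holds(c), holds(d), holds(e), on(a), on(b), on(d), on(e)}
2. push(c,d)  →  {at(d), holds(a), holds(b), holds(c), holds(e), on(a), on(b), on(c), on(e)}
3. step(d,c)  →  {at(c), holds(a), holds(b), holds(e), on(a), on(b), on(e)}
optimal plan length = 3; 3 > 1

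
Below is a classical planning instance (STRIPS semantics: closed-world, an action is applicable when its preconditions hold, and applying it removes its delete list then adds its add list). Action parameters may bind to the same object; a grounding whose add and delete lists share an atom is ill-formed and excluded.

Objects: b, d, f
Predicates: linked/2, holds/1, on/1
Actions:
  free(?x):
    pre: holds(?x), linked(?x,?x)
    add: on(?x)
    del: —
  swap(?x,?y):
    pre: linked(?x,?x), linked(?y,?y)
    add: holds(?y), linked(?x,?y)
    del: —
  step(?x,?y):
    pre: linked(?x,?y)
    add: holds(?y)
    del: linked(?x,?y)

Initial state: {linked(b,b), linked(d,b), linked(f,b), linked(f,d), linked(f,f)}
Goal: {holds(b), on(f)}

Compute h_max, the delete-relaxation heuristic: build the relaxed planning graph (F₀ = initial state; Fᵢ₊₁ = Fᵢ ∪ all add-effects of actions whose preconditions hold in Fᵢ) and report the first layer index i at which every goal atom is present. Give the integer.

2

F0 = init (5 atoms)
F1 = F0 ∪ {holds(b), holds(d), holds(f), linked(b,f)}  (9 atoms)
F2 = F1 ∪ {on(b), on(f)}  (11 atoms)
goal ⊆ F2  ⇒  h_max = 2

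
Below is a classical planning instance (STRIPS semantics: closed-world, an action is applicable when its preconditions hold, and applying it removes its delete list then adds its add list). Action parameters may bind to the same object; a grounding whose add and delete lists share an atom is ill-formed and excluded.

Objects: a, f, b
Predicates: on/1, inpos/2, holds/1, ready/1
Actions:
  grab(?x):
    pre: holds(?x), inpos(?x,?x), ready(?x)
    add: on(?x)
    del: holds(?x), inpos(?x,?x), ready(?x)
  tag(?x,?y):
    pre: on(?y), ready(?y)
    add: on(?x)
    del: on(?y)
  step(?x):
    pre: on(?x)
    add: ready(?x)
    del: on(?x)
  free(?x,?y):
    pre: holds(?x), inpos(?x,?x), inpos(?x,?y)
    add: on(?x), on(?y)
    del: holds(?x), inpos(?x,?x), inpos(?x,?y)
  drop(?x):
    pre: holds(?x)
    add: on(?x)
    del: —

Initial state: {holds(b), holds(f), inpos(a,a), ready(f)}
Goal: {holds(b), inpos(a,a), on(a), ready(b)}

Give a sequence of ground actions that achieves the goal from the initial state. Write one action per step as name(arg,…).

drop(f); tag(a,f); drop(b); step(b)

1. drop(f)  →  {holds(b), holds(f), inpos(a,a), on(f), ready(f)}
2. tag(a,f)  →  {holds(b), holds(f), inpos(a,a), on(a), ready(f)}
3. drop(b)  →  {holds(b), holds(f), inpos(a,a), on(a), on(b), ready(f)}
4. step(b)  →  {holds(b), holds(f), inpos(a,a), on(a), ready(b), ready(f)}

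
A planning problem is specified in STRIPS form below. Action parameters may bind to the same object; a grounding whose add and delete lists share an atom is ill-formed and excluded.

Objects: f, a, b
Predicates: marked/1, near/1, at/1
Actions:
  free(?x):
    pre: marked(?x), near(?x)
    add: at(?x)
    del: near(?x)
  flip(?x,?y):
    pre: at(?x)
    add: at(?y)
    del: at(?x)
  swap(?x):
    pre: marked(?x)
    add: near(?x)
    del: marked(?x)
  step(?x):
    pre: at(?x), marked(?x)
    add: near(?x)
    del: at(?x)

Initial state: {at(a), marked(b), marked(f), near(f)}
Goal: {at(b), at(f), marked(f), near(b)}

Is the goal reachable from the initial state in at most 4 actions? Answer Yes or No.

1. free(f)  →  {at(a), at(f), marked(b), marked(f)}
2. flip(a,b)  →  {at(b), at(f), marked(b), marked(f)}
3. swap(b)  →  {at(b), at(f), marked(f), near(b)}
optimal plan length = 3; 3 ≤ 4

Yes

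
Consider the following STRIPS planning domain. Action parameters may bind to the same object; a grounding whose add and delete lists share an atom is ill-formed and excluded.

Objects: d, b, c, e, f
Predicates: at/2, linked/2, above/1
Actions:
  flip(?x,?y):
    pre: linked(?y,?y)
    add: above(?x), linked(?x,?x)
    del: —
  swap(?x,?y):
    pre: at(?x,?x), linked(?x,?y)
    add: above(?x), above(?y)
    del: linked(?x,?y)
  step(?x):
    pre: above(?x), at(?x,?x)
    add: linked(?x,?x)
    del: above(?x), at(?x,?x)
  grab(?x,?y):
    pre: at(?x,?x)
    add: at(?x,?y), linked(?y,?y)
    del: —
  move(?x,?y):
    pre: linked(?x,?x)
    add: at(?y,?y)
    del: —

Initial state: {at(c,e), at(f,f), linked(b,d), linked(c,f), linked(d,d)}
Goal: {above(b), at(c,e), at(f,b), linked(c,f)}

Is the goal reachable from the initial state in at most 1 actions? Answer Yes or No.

No

1. flip(b,d)  →  {above(b), at(c,e), at(f,f), linked(b,b), linked(b,d), linked(c,f), linked(d,d)}
2. grab(f,b)  →  {above(b), at(c,e), at(f,b), at(f,f), linked(b,b), linked(b,d), linked(c,f), linked(d,d)}
optimal plan length = 2; 2 > 1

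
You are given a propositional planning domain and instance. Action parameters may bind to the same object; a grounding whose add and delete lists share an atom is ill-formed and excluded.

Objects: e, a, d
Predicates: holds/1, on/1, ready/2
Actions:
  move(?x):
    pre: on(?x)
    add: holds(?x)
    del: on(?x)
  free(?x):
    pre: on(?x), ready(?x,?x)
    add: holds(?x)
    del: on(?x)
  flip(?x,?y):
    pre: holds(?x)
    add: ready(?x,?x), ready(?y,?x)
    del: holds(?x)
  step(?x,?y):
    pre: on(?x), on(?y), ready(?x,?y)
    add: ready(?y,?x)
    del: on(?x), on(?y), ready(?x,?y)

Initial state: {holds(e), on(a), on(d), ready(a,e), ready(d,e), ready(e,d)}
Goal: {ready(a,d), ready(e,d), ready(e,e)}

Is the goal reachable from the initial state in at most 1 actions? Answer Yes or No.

1. move(d)  →  {holds(d), holds(e), on(a), ready(a,e), ready(d,e), ready(e,d)}
2. flip(e,e)  →  {holds(d), on(a), ready(a,e), ready(d,e), ready(e,d), ready(e,e)}
3. flip(d,a)  →  {on(a), ready(a,d), ready(a,e), ready(d,d), ready(d,e), ready(e,d), ready(e,e)}
optimal plan length = 3; 3 > 1

No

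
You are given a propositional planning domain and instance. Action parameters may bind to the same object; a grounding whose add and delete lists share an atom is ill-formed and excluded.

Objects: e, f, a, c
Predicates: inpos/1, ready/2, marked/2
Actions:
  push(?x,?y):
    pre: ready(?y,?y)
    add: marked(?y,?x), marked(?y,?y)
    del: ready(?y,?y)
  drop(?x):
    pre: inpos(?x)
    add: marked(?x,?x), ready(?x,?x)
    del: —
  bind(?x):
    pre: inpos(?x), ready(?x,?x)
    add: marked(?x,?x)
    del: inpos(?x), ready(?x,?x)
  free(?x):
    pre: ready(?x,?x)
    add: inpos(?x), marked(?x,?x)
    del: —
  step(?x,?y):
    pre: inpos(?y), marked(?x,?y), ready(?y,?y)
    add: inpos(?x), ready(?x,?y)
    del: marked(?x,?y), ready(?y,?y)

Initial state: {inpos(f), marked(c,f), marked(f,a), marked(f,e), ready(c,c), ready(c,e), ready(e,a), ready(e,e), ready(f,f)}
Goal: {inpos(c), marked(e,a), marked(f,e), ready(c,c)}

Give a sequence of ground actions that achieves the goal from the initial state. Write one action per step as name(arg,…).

1. push(a,e)  →  {inpos(f), marked(c,f), marked(e,a), marked(e,e), marked(f,a), marked(f,e), ready(c,c), ready(c,e), ready(e,a), ready(f,f)}
2. free(c)  →  {inpos(c), inpos(f), marked(c,c), marked(c,f), marked(e,a), marked(e,e), marked(f,a), marked(f,e), ready(c,c), ready(c,e), ready(e,a), ready(f,f)}

push(a,e); free(c)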